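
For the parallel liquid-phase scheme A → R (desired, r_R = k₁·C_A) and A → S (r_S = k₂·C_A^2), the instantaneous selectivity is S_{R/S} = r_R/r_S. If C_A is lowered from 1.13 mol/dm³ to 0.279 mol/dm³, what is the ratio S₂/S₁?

4.05

S_{R/S} = (k₁/k₂)·C_A⁻¹, so S₂/S₁ = (C_{A,2}/C_{A,1})⁻¹.
= 1.13/0.279 = 4.05.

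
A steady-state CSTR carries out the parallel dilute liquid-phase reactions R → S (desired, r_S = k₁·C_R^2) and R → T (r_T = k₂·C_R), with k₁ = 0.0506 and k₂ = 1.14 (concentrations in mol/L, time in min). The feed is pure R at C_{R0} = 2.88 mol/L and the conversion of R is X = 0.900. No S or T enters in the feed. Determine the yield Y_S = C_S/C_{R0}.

Exit C_R = C_{R0}(1−X) = 2.88×0.100 = 0.2880 mol/L.
A CSTR operates uniformly at the exit composition, giving r_S = 0.004197 and r_T = 0.3283 (each k·C_R^n at C_R = 0.2880).
Fraction of consumed R going to S: r_S/(r_S+r_T) = 0.01262.
C_S = 0.01262·C_{R0}·X = 0.01262×2.88×0.900 = 0.0327 mol/L; Y_S = C_S/C_{R0} = 0.0114.

0.0114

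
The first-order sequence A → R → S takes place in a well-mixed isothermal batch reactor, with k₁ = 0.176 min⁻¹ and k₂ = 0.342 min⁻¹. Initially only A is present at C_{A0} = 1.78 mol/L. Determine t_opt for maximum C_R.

For first-order series the maximum of C_R occurs at t_opt = ln(k₂/k₁)/(k₂−k₁).
= ln(0.342/0.176)/(0.342−0.176) = ln(1.943)/0.1660 = 0.6643/0.1660 = 4.00 min.

4.00 min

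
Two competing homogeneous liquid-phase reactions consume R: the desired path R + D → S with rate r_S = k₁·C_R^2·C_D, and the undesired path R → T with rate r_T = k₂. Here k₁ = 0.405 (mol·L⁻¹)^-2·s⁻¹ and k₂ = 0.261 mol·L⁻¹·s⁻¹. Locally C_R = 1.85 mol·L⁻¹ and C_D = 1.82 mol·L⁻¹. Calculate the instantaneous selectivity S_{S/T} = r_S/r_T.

S_{S/T} = r_S/r_T = (k₁·C_R^2·C_D)/(k₂) = (k₁/k₂)·C_R^2·C_D.
= (0.405×1.850^2×1.820) / (0.261) = 2.523/0.2610 = 9.67.

9.67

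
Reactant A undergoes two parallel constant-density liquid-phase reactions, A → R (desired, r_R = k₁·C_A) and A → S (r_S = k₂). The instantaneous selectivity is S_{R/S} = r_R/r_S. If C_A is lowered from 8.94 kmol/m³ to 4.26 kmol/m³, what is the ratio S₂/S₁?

0.477

S_{R/S} = (k₁/k₂)·C_A, so S₂/S₁ = (C_{A,2}/C_{A,1}).
= 4.26/8.94 = 0.477.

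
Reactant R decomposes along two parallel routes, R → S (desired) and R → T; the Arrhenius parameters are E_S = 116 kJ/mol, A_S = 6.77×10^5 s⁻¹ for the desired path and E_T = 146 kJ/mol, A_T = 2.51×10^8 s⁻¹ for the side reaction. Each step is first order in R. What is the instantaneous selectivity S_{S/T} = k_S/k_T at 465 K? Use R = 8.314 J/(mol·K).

With equal orders, S_{S/T} = k_S/k_T = (A_S/A_T)·exp[(E_T−E_S)/(RT)].
(E_T−E_S)/(RT) = (146−116)×10³/(8.314×465) = 30000/3866 = 7.760.
k_S/k_T = (6.77×10^5/2.51×10^8)·exp(7.760) = 0.002697 × 2345 = 6.32.
Since E_S < E_T, lowering the temperature improves selectivity toward S.

6.32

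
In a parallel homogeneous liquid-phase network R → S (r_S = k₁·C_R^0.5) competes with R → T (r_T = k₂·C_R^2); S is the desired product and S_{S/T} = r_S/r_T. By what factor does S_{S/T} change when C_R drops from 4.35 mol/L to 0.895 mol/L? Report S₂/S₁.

S_{S/T} = (k₁/k₂)·C_R^-1.5, so S₂/S₁ = (C_{R,2}/C_{R,1})^-1.5.
= (0.895/4.35)^(-1.5) = (0.2057)^(-1.5) = 10.7.
Selectivity toward S rises as C_R falls — low-concentration operation is favoured.

10.7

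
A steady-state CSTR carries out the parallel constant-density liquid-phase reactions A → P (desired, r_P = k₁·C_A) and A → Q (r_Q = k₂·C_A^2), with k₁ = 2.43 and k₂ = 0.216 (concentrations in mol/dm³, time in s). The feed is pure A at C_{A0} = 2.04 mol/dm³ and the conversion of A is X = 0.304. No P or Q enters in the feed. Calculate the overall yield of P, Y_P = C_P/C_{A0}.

0.270

Exit C_A = C_{A0}(1−X) = 2.04×0.696 = 1.420 mol/dm³.
In a CSTR the entire volume is at exit conditions, so r_P = 2.43×1.420 = 3.450 and r_Q = 0.216×1.420^2 = 0.4354.
Fraction of consumed A going to P: r_P/(r_P+r_Q) = 0.8879.
C_P = 0.8879·C_{A0}·X = 0.8879×2.04×0.304 = 0.551 mol/dm³; Y_P = C_P/C_{A0} = 0.270.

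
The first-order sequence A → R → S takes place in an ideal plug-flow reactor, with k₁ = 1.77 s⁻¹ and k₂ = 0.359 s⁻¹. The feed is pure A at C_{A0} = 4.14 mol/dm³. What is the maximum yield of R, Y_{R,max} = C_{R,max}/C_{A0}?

At the optimum, C_{R,max}/C_{A0} = (k₁/k₂)^[k₂/(k₂−k₁)].
= (1.77/0.359)^(0.359/(0.359−1.77)) = (4.930)^(-0.2544) = 0.6664.

0.666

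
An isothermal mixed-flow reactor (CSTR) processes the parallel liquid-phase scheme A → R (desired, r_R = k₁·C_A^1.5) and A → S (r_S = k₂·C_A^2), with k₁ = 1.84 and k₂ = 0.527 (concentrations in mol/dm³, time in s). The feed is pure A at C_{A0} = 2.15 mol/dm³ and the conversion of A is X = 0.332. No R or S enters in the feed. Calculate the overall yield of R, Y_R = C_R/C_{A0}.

0.247

Exit C_A = C_{A0}(1−X) = 2.15×0.668 = 1.436 mol/dm³.
In a CSTR the entire volume is at exit conditions, so r_R = 1.84×1.436^1.5 = 3.167 and r_S = 0.527×1.436^2 = 1.087.
Fraction of consumed A going to R: r_R/(r_R+r_S) = 0.7445.
C_R = 0.7445·C_{A0}·X = 0.7445×2.15×0.332 = 0.531 mol/dm³; Y_R = C_R/C_{A0} = 0.247.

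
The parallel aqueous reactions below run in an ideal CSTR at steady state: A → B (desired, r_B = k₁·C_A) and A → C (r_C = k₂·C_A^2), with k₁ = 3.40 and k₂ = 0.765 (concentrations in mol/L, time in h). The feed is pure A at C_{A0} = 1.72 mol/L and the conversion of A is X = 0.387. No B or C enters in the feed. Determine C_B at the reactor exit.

Exit C_A = C_{A0}(1−X) = 1.72×0.613 = 1.054 mol/L.
Rates in a CSTR are evaluated at the outlet concentration: r_B = 3.40×1.054 = 3.585, r_C = 0.765×1.054^2 = 0.8504.
Fraction of consumed A going to B: r_B/(r_B+r_C) = 0.8083.
C_B = 0.8083·C_{A0}·X = 0.8083×1.72×0.387 = 0.538 mol/L.

0.538 mol/L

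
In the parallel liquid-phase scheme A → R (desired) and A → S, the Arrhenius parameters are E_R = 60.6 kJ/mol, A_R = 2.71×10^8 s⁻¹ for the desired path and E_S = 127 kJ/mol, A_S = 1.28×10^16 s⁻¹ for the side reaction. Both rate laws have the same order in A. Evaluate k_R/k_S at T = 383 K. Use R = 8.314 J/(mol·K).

24.1

With equal orders, S_{R/S} = k_R/k_S = (A_R/A_S)·exp[(E_S−E_R)/(RT)].
(E_S−E_R)/(RT) = (127−60.6)×10³/(8.314×383) = 66400/3184 = 20.85.
k_R/k_S = (2.71×10^8/1.28×10^16)·exp(20.85) = 2.117×10^-8 × 1.138×10^9 = 24.1.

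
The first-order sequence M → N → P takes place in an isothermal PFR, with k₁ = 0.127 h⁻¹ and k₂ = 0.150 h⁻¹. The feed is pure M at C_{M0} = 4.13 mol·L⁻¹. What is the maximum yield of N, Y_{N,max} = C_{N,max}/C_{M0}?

0.338

For a first-order series the maximum intermediate yield is C_{N,max}/C_{M0} = (k₁/k₂)^[k₂/(k₂−k₁)].
= (0.127/0.150)^(0.150/(0.150−0.127)) = (0.8467)^(6.522) = 0.3377.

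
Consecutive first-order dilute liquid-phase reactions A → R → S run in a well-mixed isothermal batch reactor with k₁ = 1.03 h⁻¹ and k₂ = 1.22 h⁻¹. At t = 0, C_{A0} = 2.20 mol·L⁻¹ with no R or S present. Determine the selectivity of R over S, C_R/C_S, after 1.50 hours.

Solving the coupled first-order balances gives C_R(t) = [k₁/(k₂−k₁)]·C_{A0}·(e^(−k₁t) − e^(−k₂t)).
e^(−k₁t) = e^(−1.03×1.50) = e^(−1.545) = 0.2133; e^(−k₂t) = e^(−1.830) = 0.1604.
C_R = 1.03×2.20/(1.22−1.03) × (0.2133−0.1604) = 11.93×0.05290 = 0.6309 mol·L⁻¹.
C_A = C_{A0}e^(−k₁t) = 0.4693 mol·L⁻¹, so C_S = C_{A0}−C_A−C_R = 1.100 mol·L⁻¹; C_R/C_S = 0.574.

0.574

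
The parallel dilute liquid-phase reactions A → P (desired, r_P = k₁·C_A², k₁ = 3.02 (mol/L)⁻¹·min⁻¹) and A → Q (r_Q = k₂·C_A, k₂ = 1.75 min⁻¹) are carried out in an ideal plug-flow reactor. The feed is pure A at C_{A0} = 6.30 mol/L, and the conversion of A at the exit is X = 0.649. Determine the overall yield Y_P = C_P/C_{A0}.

C_A = C_{A0}(1−X) = 2.211 mol/L.
Along a PFR/batch, dC_Q/dC_A = −r_Q/(r_P+r_Q) = −k₂/(k₂+k₁·C_A).
Integrating from C_{A0} to C_A: C_Q = (1.75/3.02)·ln[(1.75+3.02·6.30)/(1.75+3.02·2.21)] = 0.5795·ln(20.78/8.428) = 0.5228 mol/L.
Then C_P = (C_{A0}−C_A) − C_Q = 4.089 − 0.5228 = 3.566 mol/L.
Y_P = C_P/C_{A0} = 3.566/6.30 = 0.566.

0.566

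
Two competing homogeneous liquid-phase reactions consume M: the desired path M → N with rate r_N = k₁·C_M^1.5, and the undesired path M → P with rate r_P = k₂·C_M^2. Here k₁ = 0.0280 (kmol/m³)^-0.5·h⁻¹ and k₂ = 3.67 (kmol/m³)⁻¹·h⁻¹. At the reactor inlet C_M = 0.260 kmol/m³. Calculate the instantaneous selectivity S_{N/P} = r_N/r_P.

S_{N/P} = r_N/r_P = (k₁·C_M^1.5)/(k₂·C_M^2) = (k₁/k₂)·C_M^-0.5.
= (0.0280×0.2600^1.5) / (3.67×0.2600^2) = 0.003712/0.2481 = 0.0150.
The undesired path is higher order in M, so low C_M (CSTR or dilute feed) favours N.

0.0150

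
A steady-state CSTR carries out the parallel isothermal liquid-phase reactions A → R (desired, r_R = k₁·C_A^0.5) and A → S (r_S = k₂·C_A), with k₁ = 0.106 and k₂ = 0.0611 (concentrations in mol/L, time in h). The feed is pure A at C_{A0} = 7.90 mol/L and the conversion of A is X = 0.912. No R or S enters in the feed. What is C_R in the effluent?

4.87 mol/L

Exit C_A = C_{A0}(1−X) = 7.90×0.0880 = 0.6952 mol/L.
In a CSTR the entire volume is at exit conditions, so r_R = 0.106×0.6952^0.5 = 0.08838 and r_S = 0.0611×0.6952 = 0.04248.
Fraction of consumed A going to R: r_R/(r_R+r_S) = 0.6754.
C_R = 0.6754·C_{A0}·X = 0.6754×7.90×0.912 = 4.87 mol/L.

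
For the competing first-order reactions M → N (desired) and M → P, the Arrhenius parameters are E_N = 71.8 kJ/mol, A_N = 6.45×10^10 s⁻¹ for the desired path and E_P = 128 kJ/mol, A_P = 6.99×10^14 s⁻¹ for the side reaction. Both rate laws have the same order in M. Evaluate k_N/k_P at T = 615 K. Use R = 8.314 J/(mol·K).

5.48

k_N/k_P = (A_N/A_P)·exp[−(E_N−E_P)/(RT)] = (A_N/A_P)·exp[(E_P−E_N)/(RT)].
(E_P−E_N)/(RT) = (128−71.8)×10³/(8.314×615) = 56200/5113 = 10.99.
k_N/k_P = (6.45×10^10/6.99×10^14)·exp(10.99) = 9.227×10^-5 × 59359 = 5.48.
Since E_N < E_P, lowering the temperature improves selectivity toward N.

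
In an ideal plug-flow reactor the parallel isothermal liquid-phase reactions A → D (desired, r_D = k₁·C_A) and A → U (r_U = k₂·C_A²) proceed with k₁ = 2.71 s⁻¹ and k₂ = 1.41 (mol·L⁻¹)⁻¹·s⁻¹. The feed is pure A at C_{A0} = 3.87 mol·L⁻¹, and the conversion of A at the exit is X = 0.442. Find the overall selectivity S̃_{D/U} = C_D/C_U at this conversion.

0.648

C_A = C_{A0}(1−X) = 2.159 mol·L⁻¹.
Along a PFR/batch, dC_D/dC_A = −r_D/(r_D+r_U) = −k₁/(k₁+k₂·C_A).
Integrating from C_{A0} to C_A: C_D = (2.71/1.41)·ln[(2.71+1.41·3.87)/(2.71+1.41·2.16)] = 1.922·ln(8.167/5.755) = 0.6727 mol·L⁻¹.
C_U = (C_{A0}−C_A)−C_D = 1.038 mol·L⁻¹; S̃_{D/U} = 0.6727/1.038 = 0.648.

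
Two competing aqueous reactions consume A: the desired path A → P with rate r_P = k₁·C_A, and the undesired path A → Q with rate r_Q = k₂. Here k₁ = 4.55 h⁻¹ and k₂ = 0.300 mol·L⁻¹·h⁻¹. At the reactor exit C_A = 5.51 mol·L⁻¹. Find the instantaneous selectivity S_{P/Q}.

83.6

S_{P/Q} = r_P/r_Q = (k₁·C_A)/(k₂) = (k₁/k₂)·C_A.
= (4.55×5.510) / (0.300) = 25.07/0.3000 = 83.6.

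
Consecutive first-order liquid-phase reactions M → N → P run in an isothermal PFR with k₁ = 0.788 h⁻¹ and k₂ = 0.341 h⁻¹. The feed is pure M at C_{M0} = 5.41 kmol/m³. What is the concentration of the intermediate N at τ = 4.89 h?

1.60 kmol/m³

For first-order series with pure M initially, C_N(τ) = k₁C_{M0}/(k₂−k₁)·(e^(−k₁τ) − e^(−k₂τ)).
e^(−k₁τ) = e^(−0.788×4.89) = e^(−3.853) = 0.02121; e^(−k₂τ) = e^(−1.667) = 0.1887.
C_N = 0.788×5.41/(0.341−0.788) × (0.02121−0.1887) = (-9.537)×(-0.1675) = 1.598 kmol/m³.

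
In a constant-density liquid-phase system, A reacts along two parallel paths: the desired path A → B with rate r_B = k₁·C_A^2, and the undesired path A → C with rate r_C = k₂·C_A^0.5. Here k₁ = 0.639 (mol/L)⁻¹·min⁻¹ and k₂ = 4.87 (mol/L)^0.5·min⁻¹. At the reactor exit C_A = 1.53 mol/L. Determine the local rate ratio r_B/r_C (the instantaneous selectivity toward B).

S_{B/C} = r_B/r_C = (k₁·C_A^2)/(k₂·C_A^0.5) = (k₁/k₂)·C_A^1.5.
= (0.639×1.530^2) / (4.87×1.530^0.5) = 1.496/6.024 = 0.248.
Since the desired path is higher order in A, keeping C_A high (PFR or concentrated feed) favours B.

0.248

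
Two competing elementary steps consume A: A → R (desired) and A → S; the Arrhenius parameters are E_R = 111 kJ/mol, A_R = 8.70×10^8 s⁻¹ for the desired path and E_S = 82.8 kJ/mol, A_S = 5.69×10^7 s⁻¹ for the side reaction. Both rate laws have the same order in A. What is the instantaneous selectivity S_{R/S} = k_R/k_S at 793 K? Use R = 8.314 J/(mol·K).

0.212

With equal orders, S_{R/S} = k_R/k_S = (A_R/A_S)·exp[(E_S−E_R)/(RT)].
(E_S−E_R)/(RT) = (82.8−111)×10³/(8.314×793) = -28200/6593 = -4.277.
k_R/k_S = (8.70×10^8/5.69×10^7)·exp(-4.277) = 15.29 × 0.01388 = 0.212.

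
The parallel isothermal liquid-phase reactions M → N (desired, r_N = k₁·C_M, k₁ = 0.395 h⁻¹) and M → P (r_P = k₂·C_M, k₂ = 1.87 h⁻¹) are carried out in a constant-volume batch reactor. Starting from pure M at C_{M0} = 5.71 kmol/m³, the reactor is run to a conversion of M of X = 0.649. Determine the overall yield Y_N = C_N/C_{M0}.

C_M = C_{M0}(1−X) = 2.004 kmol/m³.
Both paths are first order in M, so the instantaneous fraction to N is constant: dC_N/d(−C_M) = k₁/(k₁+k₂) = 0.1744.
C_N = 0.1744·(C_{M0}−C_M) = 0.1744×3.706 = 0.646 kmol/m³.
Y_N = C_N/C_{M0} = 0.6463/5.71 = 0.113.

0.113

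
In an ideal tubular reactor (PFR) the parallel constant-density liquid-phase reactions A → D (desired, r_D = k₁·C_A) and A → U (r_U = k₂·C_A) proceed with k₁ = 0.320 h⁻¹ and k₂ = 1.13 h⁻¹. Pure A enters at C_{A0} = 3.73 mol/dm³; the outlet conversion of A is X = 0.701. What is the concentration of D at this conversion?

0.577 mol/dm³

C_A = C_{A0}(1−X) = 1.115 mol/dm³.
Both paths are first order in A, so the instantaneous fraction to D is constant: dC_D/d(−C_A) = k₁/(k₁+k₂) = 0.2207.
C_D = 0.2207·(C_{A0}−C_A) = 0.2207×2.615 = 0.577 mol/dm³.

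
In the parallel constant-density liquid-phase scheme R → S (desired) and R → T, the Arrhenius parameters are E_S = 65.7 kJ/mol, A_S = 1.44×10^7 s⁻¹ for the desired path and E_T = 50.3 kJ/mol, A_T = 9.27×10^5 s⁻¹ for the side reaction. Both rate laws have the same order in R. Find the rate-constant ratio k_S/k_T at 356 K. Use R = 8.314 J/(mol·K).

0.0854

Since both paths have the same order in R, the concentration cancels and S_{S/T} = k_S/k_T = (A_S/A_T)·exp[(E_T−E_S)/(RT)].
(E_T−E_S)/(RT) = (50.3−65.7)×10³/(8.314×356) = -15400/2960 = -5.203.
k_S/k_T = (1.44×10^7/9.27×10^5)·exp(-5.203) = 15.53 × 0.005500 = 0.0854.
Since E_S > E_T, raising the temperature improves selectivity toward S.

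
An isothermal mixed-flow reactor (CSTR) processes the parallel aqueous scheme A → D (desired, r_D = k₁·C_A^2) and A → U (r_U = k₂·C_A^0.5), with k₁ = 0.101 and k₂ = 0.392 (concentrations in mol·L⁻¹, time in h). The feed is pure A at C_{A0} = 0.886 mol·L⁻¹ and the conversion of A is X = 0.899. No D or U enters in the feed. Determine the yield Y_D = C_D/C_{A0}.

0.00616

Exit C_A = C_{A0}(1−X) = 0.886×0.101 = 0.08949 mol·L⁻¹.
In a CSTR the entire volume is at exit conditions, so r_D = 0.101×0.08949^2 = 8.088×10^-4 and r_U = 0.392×0.08949^0.5 = 0.1173.
Fraction of consumed A going to D: r_D/(r_D+r_U) = 0.006850.
C_D = 0.006850·C_{A0}·X = 0.006850×0.886×0.899 = 0.00546 mol·L⁻¹; Y_D = C_D/C_{A0} = 0.00616.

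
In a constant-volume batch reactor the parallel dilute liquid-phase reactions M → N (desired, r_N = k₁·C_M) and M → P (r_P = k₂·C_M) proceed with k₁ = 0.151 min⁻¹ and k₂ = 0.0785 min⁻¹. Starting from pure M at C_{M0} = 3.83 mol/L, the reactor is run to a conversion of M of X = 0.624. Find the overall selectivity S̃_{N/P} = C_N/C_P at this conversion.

C_M = C_{M0}(1−X) = 1.440 mol/L.
Both paths are first order in M, so the instantaneous fraction to N is constant: dC_N/d(−C_M) = k₁/(k₁+k₂) = 0.6580.
C_N = 0.6580·(C_{M0}−C_M) = 0.6580×2.390 = 1.57 mol/L.
C_P = (C_{M0}−C_M)−C_N = 0.8175 mol/L; S̃_{N/P} = 1.572/0.8175 = 1.92.

1.92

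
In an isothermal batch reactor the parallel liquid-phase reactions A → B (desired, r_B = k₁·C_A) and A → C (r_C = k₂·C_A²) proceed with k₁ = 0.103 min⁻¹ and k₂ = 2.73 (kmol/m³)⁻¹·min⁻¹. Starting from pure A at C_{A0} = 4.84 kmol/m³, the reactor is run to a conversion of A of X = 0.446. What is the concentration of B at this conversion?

C_A = C_{A0}(1−X) = 2.681 kmol/m³.
Along a PFR/batch, dC_B/dC_A = −r_B/(r_B+r_C) = −k₁/(k₁+k₂·C_A).
Integrating from C_{A0} to C_A: C_B = (0.103/2.73)·ln[(0.103+2.73·4.84)/(0.103+2.73·2.68)] = 0.03773·ln(13.32/7.423) = 0.02205 kmol/m³.

0.0220 kmol/m³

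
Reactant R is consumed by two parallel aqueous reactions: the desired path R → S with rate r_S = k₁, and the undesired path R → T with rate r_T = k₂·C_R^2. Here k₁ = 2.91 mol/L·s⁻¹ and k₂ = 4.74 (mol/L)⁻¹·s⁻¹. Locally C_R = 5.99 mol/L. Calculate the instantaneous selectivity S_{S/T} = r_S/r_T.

0.0171

S_{S/T} = r_S/r_T = (k₁)/(k₂·C_R^2) = (k₁/k₂)·C_R^-2.
= (2.91) / (4.74×5.990^2) = 2.910/170.1 = 0.0171.
The undesired path is higher order in R, so low C_R (CSTR or dilute feed) favours S.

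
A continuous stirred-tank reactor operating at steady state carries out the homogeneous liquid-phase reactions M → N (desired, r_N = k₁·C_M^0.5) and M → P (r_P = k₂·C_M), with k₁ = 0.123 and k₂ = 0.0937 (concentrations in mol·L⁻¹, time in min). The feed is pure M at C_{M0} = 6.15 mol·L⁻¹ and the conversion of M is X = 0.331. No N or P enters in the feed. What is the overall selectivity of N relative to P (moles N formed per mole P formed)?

Exit C_M = C_{M0}(1−X) = 6.15×0.669 = 4.114 mol·L⁻¹.
A CSTR operates uniformly at the exit composition, giving r_N = 0.2495 and r_P = 0.3855 (each k·C_M^n at C_M = 4.114).
Overall selectivity = C_N/C_P = r_Nτ/(r_Pτ) = r_N/r_P = 0.647.

0.647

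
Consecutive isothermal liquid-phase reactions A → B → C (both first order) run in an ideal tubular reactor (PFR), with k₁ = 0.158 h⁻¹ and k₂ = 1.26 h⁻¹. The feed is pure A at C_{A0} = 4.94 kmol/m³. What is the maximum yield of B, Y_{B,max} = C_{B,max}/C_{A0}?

0.0931

For a first-order series the maximum intermediate yield is C_{B,max}/C_{A0} = (k₁/k₂)^[k₂/(k₂−k₁)].
= (0.158/1.26)^(1.26/(1.26−0.158)) = (0.1254)^(1.143) = 0.09311.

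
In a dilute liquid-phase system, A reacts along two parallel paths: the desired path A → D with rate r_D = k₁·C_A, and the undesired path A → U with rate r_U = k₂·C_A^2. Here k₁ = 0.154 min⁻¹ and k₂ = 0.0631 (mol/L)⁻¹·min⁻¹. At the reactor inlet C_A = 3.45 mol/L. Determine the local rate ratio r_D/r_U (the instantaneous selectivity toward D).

0.707

S_{D/U} = r_D/r_U = (k₁·C_A)/(k₂·C_A^2) = (k₁/k₂)·C_A⁻¹.
= (0.154×3.450) / (0.0631×3.450^2) = 0.5313/0.7510 = 0.707.
The undesired path is higher order in A, so low C_A (CSTR or dilute feed) favours D.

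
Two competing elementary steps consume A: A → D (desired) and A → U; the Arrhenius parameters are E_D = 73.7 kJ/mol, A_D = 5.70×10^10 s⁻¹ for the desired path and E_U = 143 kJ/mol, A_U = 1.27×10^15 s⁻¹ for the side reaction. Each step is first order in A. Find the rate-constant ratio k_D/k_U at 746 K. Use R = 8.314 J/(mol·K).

With equal orders, S_{D/U} = k_D/k_U = (A_D/A_U)·exp[(E_U−E_D)/(RT)].
(E_U−E_D)/(RT) = (143−73.7)×10³/(8.314×746) = 69300/6202 = 11.17.
k_D/k_U = (5.70×10^10/1.27×10^15)·exp(11.17) = 4.488×10^-5 × 71209 = 3.20.
Since E_D < E_U, lowering the temperature improves selectivity toward D.

3.20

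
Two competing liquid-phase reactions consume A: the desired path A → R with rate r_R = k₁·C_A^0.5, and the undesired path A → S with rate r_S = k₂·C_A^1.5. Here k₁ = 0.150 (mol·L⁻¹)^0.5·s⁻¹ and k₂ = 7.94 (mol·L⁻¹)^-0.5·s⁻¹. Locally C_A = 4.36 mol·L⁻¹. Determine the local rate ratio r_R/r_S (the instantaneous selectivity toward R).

0.00433

S_{R/S} = r_R/r_S = (k₁·C_A^0.5)/(k₂·C_A^1.5) = (k₁/k₂)·C_A⁻¹.
= (0.150×4.360^0.5) / (7.94×4.360^1.5) = 0.3132/72.29 = 0.00433.
The undesired path is higher order in A, so low C_A (CSTR or dilute feed) favours R.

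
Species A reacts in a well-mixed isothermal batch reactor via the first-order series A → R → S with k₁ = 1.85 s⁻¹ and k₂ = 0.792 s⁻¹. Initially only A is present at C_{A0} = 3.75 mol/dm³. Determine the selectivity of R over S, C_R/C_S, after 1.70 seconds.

For first-order series with pure A initially, C_R(t) = k₁C_{A0}/(k₂−k₁)·(e^(−k₁t) − e^(−k₂t)).
e^(−k₁t) = e^(−1.85×1.70) = e^(−3.145) = 0.04307; e^(−k₂t) = e^(−1.346) = 0.2602.
C_R = 1.85×3.75/(0.792−1.85) × (0.04307−0.2602) = (-6.557)×(-0.2171) = 1.424 mol/dm³.
C_A = C_{A0}e^(−k₁t) = 0.1615 mol/dm³, so C_S = C_{A0}−C_A−C_R = 2.165 mol/dm³; C_R/C_S = 0.658.

0.658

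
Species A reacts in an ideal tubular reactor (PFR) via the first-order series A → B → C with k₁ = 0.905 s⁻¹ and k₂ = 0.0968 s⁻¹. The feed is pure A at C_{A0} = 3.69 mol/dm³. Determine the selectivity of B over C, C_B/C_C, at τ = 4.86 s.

For first-order series with pure A initially, C_B(τ) = k₁C_{A0}/(k₂−k₁)·(e^(−k₁τ) − e^(−k₂τ)).
e^(−k₁τ) = e^(−0.905×4.86) = e^(−4.398) = 0.01230; e^(−k₂τ) = e^(−0.4704) = 0.6247.
C_B = 0.905×3.69/(0.0968−0.905) × (0.01230−0.6247) = (-4.132)×(-0.6124) = 2.531 mol/dm³.
C_A = C_{A0}e^(−k₁τ) = 0.04538 mol/dm³, so C_C = C_{A0}−C_A−C_B = 1.114 mol/dm³; C_B/C_C = 2.27.

2.27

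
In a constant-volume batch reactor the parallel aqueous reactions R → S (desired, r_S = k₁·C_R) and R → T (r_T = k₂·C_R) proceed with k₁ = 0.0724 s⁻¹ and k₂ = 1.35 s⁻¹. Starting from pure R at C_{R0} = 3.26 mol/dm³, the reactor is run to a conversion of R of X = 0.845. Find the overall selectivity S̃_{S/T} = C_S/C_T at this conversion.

C_R = C_{R0}(1−X) = 0.5053 mol/dm³.
Both paths are first order in R, so the instantaneous fraction to S is constant: dC_S/d(−C_R) = k₁/(k₁+k₂) = 0.05090.
C_S = 0.05090·(C_{R0}−C_R) = 0.05090×2.755 = 0.140 mol/dm³.
C_T = (C_{R0}−C_R)−C_S = 2.614 mol/dm³; S̃_{S/T} = 0.1402/2.614 = 0.0536.

0.0536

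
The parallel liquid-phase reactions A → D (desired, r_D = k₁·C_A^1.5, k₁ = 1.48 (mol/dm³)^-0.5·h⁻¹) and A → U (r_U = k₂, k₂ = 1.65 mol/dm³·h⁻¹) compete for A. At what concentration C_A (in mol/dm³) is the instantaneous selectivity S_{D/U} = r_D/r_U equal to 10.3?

5.09 mol/dm³

S_{D/U} = (k₁/k₂)·C_A^1.5 ⇒ C_A = (S·k₂/k₁)^(1/1.5).
= (10.3×1.65/1.48)^(0.6667) = (11.48)^(0.6667) = 5.09 mol/dm³.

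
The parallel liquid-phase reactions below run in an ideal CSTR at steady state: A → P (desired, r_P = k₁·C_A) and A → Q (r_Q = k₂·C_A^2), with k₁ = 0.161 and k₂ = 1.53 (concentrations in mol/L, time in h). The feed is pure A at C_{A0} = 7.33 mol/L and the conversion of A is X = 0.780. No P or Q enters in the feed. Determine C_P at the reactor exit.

Exit C_A = C_{A0}(1−X) = 7.33×0.220 = 1.613 mol/L.
Rates in a CSTR are evaluated at the outlet concentration: r_P = 0.161×1.613 = 0.2596, r_Q = 1.53×1.613^2 = 3.979.
Fraction of consumed A going to P: r_P/(r_P+r_Q) = 0.06126.
C_P = 0.06126·C_{A0}·X = 0.06126×7.33×0.780 = 0.350 mol/L.

0.350 mol/L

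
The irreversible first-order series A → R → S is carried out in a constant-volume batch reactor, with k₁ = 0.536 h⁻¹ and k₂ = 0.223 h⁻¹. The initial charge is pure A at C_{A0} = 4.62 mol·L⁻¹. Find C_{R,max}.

At the optimum, C_{R,max}/C_{A0} = (k₁/k₂)^[k₂/(k₂−k₁)].
= (0.536/0.223)^(0.223/(0.223−0.536)) = (2.404)^(-0.7125) = 0.5354.
C_{R,max} = 0.5354×4.62 = 2.47 mol·L⁻¹.

2.47 mol·L⁻¹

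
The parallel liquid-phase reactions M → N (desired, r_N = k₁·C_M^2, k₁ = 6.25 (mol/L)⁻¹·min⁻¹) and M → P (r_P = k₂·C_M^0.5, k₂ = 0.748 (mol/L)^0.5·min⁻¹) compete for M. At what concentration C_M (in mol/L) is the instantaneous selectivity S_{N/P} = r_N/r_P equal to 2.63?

0.463 mol/L

S_{N/P} = (k₁/k₂)·C_M^1.5 ⇒ C_M = (S·k₂/k₁)^(1/1.5).
= (2.63×0.748/6.25)^(0.6667) = (0.3148)^(0.6667) = 0.463 mol/L.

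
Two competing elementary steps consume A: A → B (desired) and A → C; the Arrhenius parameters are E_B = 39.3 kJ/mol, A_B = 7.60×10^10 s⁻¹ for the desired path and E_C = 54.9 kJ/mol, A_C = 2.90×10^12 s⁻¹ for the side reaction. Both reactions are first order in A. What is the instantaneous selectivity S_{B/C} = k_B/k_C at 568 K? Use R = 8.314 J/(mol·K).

k_B/k_C = (A_B/A_C)·exp[−(E_B−E_C)/(RT)] = (A_B/A_C)·exp[(E_C−E_B)/(RT)].
(E_C−E_B)/(RT) = (54.9−39.3)×10³/(8.314×568) = 15600/4722 = 3.303.
k_B/k_C = (7.60×10^10/2.90×10^12)·exp(3.303) = 0.02621 × 27.21 = 0.713.
Since E_B < E_C, lowering the temperature improves selectivity toward B.

0.713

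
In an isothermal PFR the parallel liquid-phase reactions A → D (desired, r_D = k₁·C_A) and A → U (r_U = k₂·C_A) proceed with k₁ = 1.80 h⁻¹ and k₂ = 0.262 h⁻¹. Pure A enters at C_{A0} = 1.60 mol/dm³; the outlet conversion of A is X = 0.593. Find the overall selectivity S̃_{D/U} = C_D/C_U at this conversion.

6.87

C_A = C_{A0}(1−X) = 0.6512 mol/dm³.
Both paths are first order in A, so the instantaneous fraction to D is constant: dC_D/d(−C_A) = k₁/(k₁+k₂) = 0.8729.
C_D = 0.8729·(C_{A0}−C_A) = 0.8729×0.9488 = 0.828 mol/dm³.
C_U = (C_{A0}−C_A)−C_D = 0.1206 mol/dm³; S̃_{D/U} = 0.8282/0.1206 = 6.87.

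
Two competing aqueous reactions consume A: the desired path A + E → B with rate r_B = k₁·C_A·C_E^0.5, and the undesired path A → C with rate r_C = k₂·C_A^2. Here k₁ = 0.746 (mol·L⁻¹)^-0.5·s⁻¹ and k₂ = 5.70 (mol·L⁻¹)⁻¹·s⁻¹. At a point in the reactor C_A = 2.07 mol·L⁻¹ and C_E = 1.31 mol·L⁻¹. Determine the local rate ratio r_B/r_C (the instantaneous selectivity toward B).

S_{B/C} = r_B/r_C = (k₁·C_A·C_E^0.5)/(k₂·C_A^2) = (k₁/k₂)·C_A⁻¹·C_E^0.5.
= (0.746×2.070×1.310^0.5) / (5.70×2.070^2) = 1.767/24.42 = 0.0724.

0.0724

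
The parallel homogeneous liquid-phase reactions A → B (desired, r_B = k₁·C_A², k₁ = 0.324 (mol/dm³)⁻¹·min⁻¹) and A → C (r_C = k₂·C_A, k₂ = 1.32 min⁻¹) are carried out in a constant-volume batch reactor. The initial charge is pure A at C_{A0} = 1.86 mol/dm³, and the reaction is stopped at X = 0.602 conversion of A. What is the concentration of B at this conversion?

C_A = C_{A0}(1−X) = 0.7403 mol/dm³.
Along a PFR/batch, dC_C/dC_A = −r_C/(r_B+r_C) = −k₂/(k₂+k₁·C_A).
Integrating from C_{A0} to C_A: C_C = (1.32/0.324)·ln[(1.32+0.324·1.86)/(1.32+0.324·0.740)] = 4.074·ln(1.923/1.560) = 0.8519 mol/dm³.
Then C_B = (C_{A0}−C_A) − C_C = 1.120 − 0.8519 = 0.2678 mol/dm³.

0.268 mol/dm³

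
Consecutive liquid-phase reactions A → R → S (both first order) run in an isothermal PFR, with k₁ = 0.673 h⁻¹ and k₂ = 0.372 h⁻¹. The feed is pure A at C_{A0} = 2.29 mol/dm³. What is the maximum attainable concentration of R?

At the optimum, C_{R,max}/C_{A0} = (k₁/k₂)^[k₂/(k₂−k₁)].
= (0.673/0.372)^(0.372/(0.372−0.673)) = (1.809)^(-1.236) = 0.4806.
C_{R,max} = 0.4806×2.29 = 1.10 mol/dm³.

1.10 mol/dm³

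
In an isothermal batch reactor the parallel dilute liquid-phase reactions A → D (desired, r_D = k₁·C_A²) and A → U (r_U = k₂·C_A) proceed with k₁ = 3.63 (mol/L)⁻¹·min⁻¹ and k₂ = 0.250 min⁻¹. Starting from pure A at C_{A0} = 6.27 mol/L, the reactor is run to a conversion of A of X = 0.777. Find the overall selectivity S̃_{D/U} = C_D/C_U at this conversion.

47.3

C_A = C_{A0}(1−X) = 1.398 mol/L.
Along a PFR/batch, dC_U/dC_A = −r_U/(r_D+r_U) = −k₂/(k₂+k₁·C_A).
Integrating from C_{A0} to C_A: C_U = (0.250/3.63)·ln[(0.250+3.63·6.27)/(0.250+3.63·1.40)] = 0.06887·ln(23.01/5.326) = 0.1008 mol/L.
Then C_D = (C_{A0}−C_A) − C_U = 4.872 − 0.1008 = 4.771 mol/L.
S̃_{D/U} = C_D/C_U = 4.771/0.1008 = 47.3.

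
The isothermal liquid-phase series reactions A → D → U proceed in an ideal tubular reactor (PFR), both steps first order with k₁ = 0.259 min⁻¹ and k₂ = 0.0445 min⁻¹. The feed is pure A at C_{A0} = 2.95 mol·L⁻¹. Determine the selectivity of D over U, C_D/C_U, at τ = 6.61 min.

4.95

Solving the coupled first-order balances gives C_D(τ) = [k₁/(k₂−k₁)]·C_{A0}·(e^(−k₁τ) − e^(−k₂τ)).
e^(−k₁τ) = e^(−0.259×6.61) = e^(−1.712) = 0.1805; e^(−k₂τ) = e^(−0.2941) = 0.7452.
C_D = 0.259×2.95/(0.0445−0.259) × (0.1805−0.7452) = (-3.562)×(-0.5647) = 2.011 mol·L⁻¹.
C_A = C_{A0}e^(−k₁τ) = 0.5325 mol·L⁻¹, so C_U = C_{A0}−C_A−C_D = 0.4062 mol·L⁻¹; C_D/C_U = 4.95.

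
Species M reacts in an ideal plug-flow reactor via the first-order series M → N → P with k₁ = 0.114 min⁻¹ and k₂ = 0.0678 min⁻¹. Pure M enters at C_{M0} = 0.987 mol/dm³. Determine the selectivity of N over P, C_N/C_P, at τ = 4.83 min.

5.25

For first-order series with pure M initially, C_N(τ) = k₁C_{M0}/(k₂−k₁)·(e^(−k₁τ) − e^(−k₂τ)).
e^(−k₁τ) = e^(−0.114×4.83) = e^(−0.5506) = 0.5766; e^(−k₂τ) = e^(−0.3275) = 0.7207.
C_N = 0.114×0.987/(0.0678−0.114) × (0.5766−0.7207) = (-2.435)×(-0.1441) = 0.3511 mol/dm³.
C_M = C_{M0}e^(−k₁τ) = 0.5691 mol/dm³, so C_P = C_{M0}−C_M−C_N = 0.06683 mol/dm³; C_N/C_P = 5.25.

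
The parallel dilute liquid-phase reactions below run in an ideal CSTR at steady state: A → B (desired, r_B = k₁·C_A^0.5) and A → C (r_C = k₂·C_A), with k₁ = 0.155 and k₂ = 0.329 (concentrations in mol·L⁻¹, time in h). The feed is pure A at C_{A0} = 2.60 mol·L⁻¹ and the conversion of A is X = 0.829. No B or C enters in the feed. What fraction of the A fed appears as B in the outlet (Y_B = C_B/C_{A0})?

Exit C_A = C_{A0}(1−X) = 2.60×0.171 = 0.4446 mol·L⁻¹.
A CSTR operates uniformly at the exit composition, giving r_B = 0.1034 and r_C = 0.1463 (each k·C_A^n at C_A = 0.4446).
Fraction of consumed A going to B: r_B/(r_B+r_C) = 0.4140.
C_B = 0.4140·C_{A0}·X = 0.4140×2.60×0.829 = 0.892 mol·L⁻¹; Y_B = C_B/C_{A0} = 0.343.

0.343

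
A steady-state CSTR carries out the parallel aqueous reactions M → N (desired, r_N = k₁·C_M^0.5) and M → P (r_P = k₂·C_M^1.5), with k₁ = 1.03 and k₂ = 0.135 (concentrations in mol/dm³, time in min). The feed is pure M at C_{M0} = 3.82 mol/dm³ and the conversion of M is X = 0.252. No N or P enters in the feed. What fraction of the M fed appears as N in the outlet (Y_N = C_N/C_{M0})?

Exit C_M = C_{M0}(1−X) = 3.82×0.748 = 2.857 mol/dm³.
In a CSTR the entire volume is at exit conditions, so r_N = 1.03×2.857^0.5 = 1.741 and r_P = 0.135×2.857^1.5 = 0.6521.
Fraction of consumed M going to N: r_N/(r_N+r_P) = 0.7275.
C_N = 0.7275·C_{M0}·X = 0.7275×3.82×0.252 = 0.700 mol/dm³; Y_N = C_N/C_{M0} = 0.183.

0.183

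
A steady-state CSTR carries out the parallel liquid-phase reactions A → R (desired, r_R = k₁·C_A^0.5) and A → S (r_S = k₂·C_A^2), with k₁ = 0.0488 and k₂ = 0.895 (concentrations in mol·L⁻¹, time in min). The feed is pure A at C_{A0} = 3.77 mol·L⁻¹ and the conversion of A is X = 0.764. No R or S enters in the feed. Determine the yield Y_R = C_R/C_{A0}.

Exit C_A = C_{A0}(1−X) = 3.77×0.236 = 0.8897 mol·L⁻¹.
In a CSTR the entire volume is at exit conditions, so r_R = 0.0488×0.8897^0.5 = 0.04603 and r_S = 0.895×0.8897^2 = 0.7085.
Fraction of consumed A going to R: r_R/(r_R+r_S) = 0.06101.
C_R = 0.06101·C_{A0}·X = 0.06101×3.77×0.764 = 0.176 mol·L⁻¹; Y_R = C_R/C_{A0} = 0.0466.

0.0466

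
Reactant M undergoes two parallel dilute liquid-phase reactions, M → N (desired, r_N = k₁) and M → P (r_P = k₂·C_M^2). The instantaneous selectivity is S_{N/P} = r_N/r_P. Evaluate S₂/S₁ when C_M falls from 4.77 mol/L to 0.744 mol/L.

S_{N/P} = (k₁/k₂)·C_M^-2, so S₂/S₁ = (C_{M,2}/C_{M,1})^-2.
= (0.744/4.77)^(-2) = (0.1560)^(-2) = 41.1.
Selectivity toward N rises as C_M falls — low-concentration operation is favoured.

41.1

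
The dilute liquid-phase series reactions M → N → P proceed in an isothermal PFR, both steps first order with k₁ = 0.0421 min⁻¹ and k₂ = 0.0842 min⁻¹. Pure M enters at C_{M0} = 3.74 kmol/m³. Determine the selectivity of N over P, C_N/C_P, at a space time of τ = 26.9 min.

The intermediate concentration in a first-order A→B→C sequence is C_N = k₁C_{M0}(e^(−k₁τ) − e^(−k₂τ))/(k₂−k₁).
e^(−k₁τ) = e^(−0.0421×26.9) = e^(−1.132) = 0.3222; e^(−k₂τ) = e^(−2.265) = 0.1038.
C_N = 0.0421×3.74/(0.0842−0.0421) × (0.3222−0.1038) = 3.740×0.2184 = 0.8168 kmol/m³.
C_M = C_{M0}e^(−k₁τ) = 1.205 kmol/m³, so C_P = C_{M0}−C_M−C_N = 1.718 kmol/m³; C_N/C_P = 0.475.

0.475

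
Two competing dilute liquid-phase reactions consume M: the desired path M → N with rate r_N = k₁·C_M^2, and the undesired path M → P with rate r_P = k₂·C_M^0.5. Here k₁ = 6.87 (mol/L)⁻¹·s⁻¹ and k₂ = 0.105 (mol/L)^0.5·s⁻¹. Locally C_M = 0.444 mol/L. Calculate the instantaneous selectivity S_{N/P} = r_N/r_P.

19.4

S_{N/P} = r_N/r_P = (k₁·C_M^2)/(k₂·C_M^0.5) = (k₁/k₂)·C_M^1.5.
= (6.87×0.4440^2) / (0.105×0.4440^0.5) = 1.354/0.06996 = 19.4.
Since the desired path is higher order in M, keeping C_M high (PFR or concentrated feed) favours N.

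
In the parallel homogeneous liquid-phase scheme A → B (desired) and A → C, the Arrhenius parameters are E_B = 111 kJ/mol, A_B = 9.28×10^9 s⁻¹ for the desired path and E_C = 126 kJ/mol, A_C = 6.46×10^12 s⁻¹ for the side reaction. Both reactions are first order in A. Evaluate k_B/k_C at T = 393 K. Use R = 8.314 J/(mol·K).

With equal orders, S_{B/C} = k_B/k_C = (A_B/A_C)·exp[(E_C−E_B)/(RT)].
(E_C−E_B)/(RT) = (126−111)×10³/(8.314×393) = 15000/3267 = 4.591.
k_B/k_C = (9.28×10^9/6.46×10^12)·exp(4.591) = 0.001437 × 98.57 = 0.142.
Since E_B < E_C, lowering the temperature improves selectivity toward B.

0.142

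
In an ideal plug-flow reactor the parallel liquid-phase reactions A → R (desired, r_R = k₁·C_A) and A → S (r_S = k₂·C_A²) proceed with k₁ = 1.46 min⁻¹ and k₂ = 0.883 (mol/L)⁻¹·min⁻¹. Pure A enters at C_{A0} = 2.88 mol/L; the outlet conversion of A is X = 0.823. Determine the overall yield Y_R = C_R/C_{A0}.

C_A = C_{A0}(1−X) = 0.5098 mol/L.
Along a PFR/batch, dC_R/dC_A = −r_R/(r_R+r_S) = −k₁/(k₁+k₂·C_A).
Integrating from C_{A0} to C_A: C_R = (1.46/0.883)·ln[(1.46+0.883·2.88)/(1.46+0.883·0.510)] = 1.653·ln(4.003/1.910) = 1.223 mol/L.
Y_R = C_R/C_{A0} = 1.223/2.88 = 0.425.

0.425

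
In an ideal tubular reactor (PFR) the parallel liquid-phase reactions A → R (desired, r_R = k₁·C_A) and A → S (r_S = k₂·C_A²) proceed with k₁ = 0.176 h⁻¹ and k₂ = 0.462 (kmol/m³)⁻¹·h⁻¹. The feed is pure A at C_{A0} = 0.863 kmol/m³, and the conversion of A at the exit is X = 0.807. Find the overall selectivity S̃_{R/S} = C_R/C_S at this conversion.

0.815

C_A = C_{A0}(1−X) = 0.1666 kmol/m³.
Along a PFR/batch, dC_R/dC_A = −r_R/(r_R+r_S) = −k₁/(k₁+k₂·C_A).
Integrating from C_{A0} to C_A: C_R = (0.176/0.462)·ln[(0.176+0.462·0.863)/(0.176+0.462·0.167)] = 0.3810·ln(0.5747/0.2530) = 0.3126 kmol/m³.
C_S = (C_{A0}−C_A)−C_R = 0.3838 kmol/m³; S̃_{R/S} = 0.3126/0.3838 = 0.815.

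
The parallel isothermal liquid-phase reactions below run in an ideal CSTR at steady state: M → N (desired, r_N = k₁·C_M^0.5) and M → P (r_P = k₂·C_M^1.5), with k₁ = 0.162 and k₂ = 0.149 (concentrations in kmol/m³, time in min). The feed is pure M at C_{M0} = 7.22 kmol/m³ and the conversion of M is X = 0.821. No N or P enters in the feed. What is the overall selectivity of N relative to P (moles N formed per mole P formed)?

Exit C_M = C_{M0}(1−X) = 7.22×0.179 = 1.292 kmol/m³.
A CSTR operates uniformly at the exit composition, giving r_N = 0.1842 and r_P = 0.2189 (each k·C_M^n at C_M = 1.292).
Overall selectivity = C_N/C_P = r_Nτ/(r_Pτ) = r_N/r_P = 0.841.

0.841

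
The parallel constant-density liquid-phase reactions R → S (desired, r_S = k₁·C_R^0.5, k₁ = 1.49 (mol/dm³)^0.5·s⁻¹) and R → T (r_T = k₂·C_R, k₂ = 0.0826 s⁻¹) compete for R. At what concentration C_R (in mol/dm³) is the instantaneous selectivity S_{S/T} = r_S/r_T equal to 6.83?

S_{S/T} = (k₁/k₂)·C_R^-0.5 ⇒ C_R = (S·k₂/k₁)^(-2).
= (6.83×0.0826/1.49)^(-2) = (0.3786)^(-2) = 6.98 mol/dm³.

6.98 mol/dm³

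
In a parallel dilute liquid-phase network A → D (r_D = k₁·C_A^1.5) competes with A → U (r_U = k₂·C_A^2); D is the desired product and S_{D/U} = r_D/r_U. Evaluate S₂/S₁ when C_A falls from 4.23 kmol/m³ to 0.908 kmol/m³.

2.16

S_{D/U} = (k₁/k₂)·C_A^-0.5, so S₂/S₁ = (C_{A,2}/C_{A,1})^-0.5.
= (0.908/4.23)^(-0.5) = (0.2147)^(-0.5) = 2.16.
Selectivity toward D rises as C_A falls — low-concentration operation is favoured.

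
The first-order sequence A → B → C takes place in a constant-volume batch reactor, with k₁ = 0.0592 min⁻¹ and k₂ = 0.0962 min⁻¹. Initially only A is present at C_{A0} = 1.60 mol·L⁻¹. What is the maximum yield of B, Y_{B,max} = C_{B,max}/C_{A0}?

0.283

For a first-order series the maximum intermediate yield is C_{B,max}/C_{A0} = (k₁/k₂)^[k₂/(k₂−k₁)].
= (0.0592/0.0962)^(0.0962/(0.0962−0.0592)) = (0.6154)^(2.600) = 0.2830.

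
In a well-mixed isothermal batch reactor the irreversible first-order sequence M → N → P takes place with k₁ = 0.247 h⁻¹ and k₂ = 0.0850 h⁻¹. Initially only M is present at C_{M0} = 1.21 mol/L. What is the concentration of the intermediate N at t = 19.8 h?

For first-order series with pure M initially, C_N(t) = k₁C_{M0}/(k₂−k₁)·(e^(−k₁t) − e^(−k₂t)).
e^(−k₁t) = e^(−0.247×19.8) = e^(−4.891) = 0.007517; e^(−k₂t) = e^(−1.683) = 0.1858.
C_N = 0.247×1.21/(0.0850−0.247) × (0.007517−0.1858) = (-1.845)×(-0.1783) = 0.3289 mol/L.

0.329 mol/L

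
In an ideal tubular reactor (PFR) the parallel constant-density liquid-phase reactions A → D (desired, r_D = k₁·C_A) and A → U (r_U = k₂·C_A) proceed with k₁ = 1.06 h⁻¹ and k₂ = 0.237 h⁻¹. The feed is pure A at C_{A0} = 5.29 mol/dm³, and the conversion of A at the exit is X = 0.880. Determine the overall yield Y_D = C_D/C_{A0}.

0.719

C_A = C_{A0}(1−X) = 0.6348 mol/dm³.
Both paths are first order in A, so the instantaneous fraction to D is constant: dC_D/d(−C_A) = k₁/(k₁+k₂) = 0.8173.
C_D = 0.8173·(C_{A0}−C_A) = 0.8173×4.655 = 3.80 mol/dm³.
Y_D = C_D/C_{A0} = 3.805/5.29 = 0.719.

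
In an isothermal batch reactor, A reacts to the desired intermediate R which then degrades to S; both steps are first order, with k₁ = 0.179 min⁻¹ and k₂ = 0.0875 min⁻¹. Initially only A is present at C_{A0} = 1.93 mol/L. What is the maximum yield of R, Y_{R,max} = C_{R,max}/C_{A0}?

0.504

At the optimum, C_{R,max}/C_{A0} = (k₁/k₂)^[k₂/(k₂−k₁)].
= (0.179/0.0875)^(0.0875/(0.0875−0.179)) = (2.046)^(-0.9563) = 0.5044.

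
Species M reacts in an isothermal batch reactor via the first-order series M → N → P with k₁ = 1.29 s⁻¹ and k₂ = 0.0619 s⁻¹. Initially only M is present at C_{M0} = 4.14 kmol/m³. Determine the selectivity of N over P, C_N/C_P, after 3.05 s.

6.47

Solving the coupled first-order balances gives C_N(t) = [k₁/(k₂−k₁)]·C_{M0}·(e^(−k₁t) − e^(−k₂t)).
e^(−k₁t) = e^(−1.29×3.05) = e^(−3.934) = 0.01956; e^(−k₂t) = e^(−0.1888) = 0.8280.
C_N = 1.29×4.14/(0.0619−1.29) × (0.01956−0.8280) = (-4.349)×(-0.8084) = 3.515 kmol/m³.
C_M = C_{M0}e^(−k₁t) = 0.08096 kmol/m³, so C_P = C_{M0}−C_M−C_N = 0.5436 kmol/m³; C_N/C_P = 6.47.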